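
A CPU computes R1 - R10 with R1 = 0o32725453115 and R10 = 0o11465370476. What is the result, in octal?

0o21240062417

Subtract column by column in base 8:
  5-6 → 7 (borrow)
  1-7-1 → 1 (borrow)
  1-4-1 → 4 (borrow)
  3-0-1 → 2
  5-7 → 6 (borrow)
  4-3-1 → 0
  5-5 → 0
  2-6 → 4 (borrow)
  7-4-1 → 2
  2-1 → 1
  3-1 → 2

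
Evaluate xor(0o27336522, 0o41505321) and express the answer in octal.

0o66633603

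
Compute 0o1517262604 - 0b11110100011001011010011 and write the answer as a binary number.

0b1100110000110011001010110001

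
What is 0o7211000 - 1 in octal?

The trailing 3 digits are 0, so subtracting 1 borrows through: they become 7 and the next digit up decrements.

0o7210777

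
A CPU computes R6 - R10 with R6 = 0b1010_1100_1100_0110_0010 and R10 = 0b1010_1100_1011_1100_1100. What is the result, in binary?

0b10010110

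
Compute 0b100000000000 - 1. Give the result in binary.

The trailing 11 digits are 0, so subtracting 1 borrows through: they become 1 and the next digit up decrements.

0b11111111111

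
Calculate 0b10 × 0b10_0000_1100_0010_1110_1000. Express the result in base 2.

Multiply each base-2 digit by 2, carrying:
  0×2 = 0 → write 0
  0×2 = 0 → write 0
  0×2 = 0 → write 0
  1×2 = 2 → write 0 carry 1
  0×2+1 = 1 → write 1
  1×2 = 2 → write 0 carry 1
  1×2+1 = 3 → write 1 carry 1
  1×2+1 = 3 → write 1 carry 1
  0×2+1 = 1 → write 1
  1×2 = 2 → write 0 carry 1
  0×2+1 = 1 → write 1
  0×2 = 0 → write 0
  0×2 = 0 → write 0
  0×2 = 0 → write 0
  1×2 = 2 → write 0 carry 1
  1×2+1 = 3 → write 1 carry 1
  0×2+1 = 1 → write 1
  0×2 = 0 → write 0
  0×2 = 0 → write 0
  0×2 = 0 → write 0
  0×2 = 0 → write 0
  1×2 = 2 → write 0 carry 1
  remaining carry: 1

0b10000011000010111010000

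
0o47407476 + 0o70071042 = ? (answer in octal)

0o137500540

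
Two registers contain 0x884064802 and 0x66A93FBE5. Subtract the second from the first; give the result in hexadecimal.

0x219724C1D

Subtract column by column in base 16:
  2-5 → D (borrow)
  0-E-1 → 1 (borrow)
  8-B-1 → C (borrow)
  4-F-1 → 4 (borrow)
  6-3-1 → 2
  0-9 → 7 (borrow)
  4-A-1 → 9 (borrow)
  8-6-1 → 1
  8-6 → 2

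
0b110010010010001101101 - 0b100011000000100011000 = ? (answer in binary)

Subtract column by column in base 2:
  1-0 → 1
  0-0 → 0
  1-0 → 1
  1-1 → 0
  0-1 → 1 (borrow)
  1-0-1 → 0
  1-0 → 1
  0-0 → 0
  0-1 → 1 (borrow)
  0-0-1 → 1 (borrow)
  1-0-1 → 0
  0-0 → 0
  0-0 → 0
  1-0 → 1
  0-0 → 0
  0-1 → 1 (borrow)
  1-1-1 → 1 (borrow)
  0-0-1 → 1 (borrow)
  0-0-1 → 1 (borrow)
  1-0-1 → 0
  1-1 → 0

0b1111010001101010101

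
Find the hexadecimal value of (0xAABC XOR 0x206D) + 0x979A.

0x1226B

First 0xAABC XOR 0x206D = 0x8AD1.
Add column by column in base 16, right to left:
  1+A = B
  D+9 = 6 carry 1
  A+7+1 = 2 carry 1
  8+9+1 = 2 carry 1
  final carry 1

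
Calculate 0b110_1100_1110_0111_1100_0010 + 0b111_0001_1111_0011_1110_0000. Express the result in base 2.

0b110111101101101110100010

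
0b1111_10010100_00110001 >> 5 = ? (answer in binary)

0b111110010100001

Right shift by 5: drop the 5 least-significant bits.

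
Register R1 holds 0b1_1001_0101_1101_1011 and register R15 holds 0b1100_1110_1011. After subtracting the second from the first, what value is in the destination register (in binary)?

0b11000100011110000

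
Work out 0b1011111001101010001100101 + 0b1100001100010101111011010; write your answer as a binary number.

0b11000000110000000000111111

Add column by column in base 2, right to left:
  1+0 = 1
  0+1 = 1
  1+0 = 1
  0+1 = 1
  0+1 = 1
  1+0 = 1
  1+1 = 0 carry 1
  0+1+1 = 0 carry 1
  0+1+1 = 0 carry 1
  0+1+1 = 0 carry 1
  1+0+1 = 0 carry 1
  0+1+1 = 0 carry 1
  1+0+1 = 0 carry 1
  0+1+1 = 0 carry 1
  1+0+1 = 0 carry 1
  1+0+1 = 0 carry 1
  0+0+1 = 1
  0+1 = 1
  1+1 = 0 carry 1
  1+0+1 = 0 carry 1
  1+0+1 = 0 carry 1
  1+0+1 = 0 carry 1
  1+0+1 = 0 carry 1
  0+1+1 = 0 carry 1
  1+1+1 = 1 carry 1
  final carry 1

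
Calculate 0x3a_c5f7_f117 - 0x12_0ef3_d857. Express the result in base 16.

Subtract column by column in base 16:
  7-7 → 0
  1-5 → c (borrow)
  1-8-1 → 8 (borrow)
  f-d-1 → 1
  7-3 → 4
  f-f → 0
  5-e → 7 (borrow)
  c-0-1 → b
  a-2 → 8
  3-1 → 2

0x28b70418c0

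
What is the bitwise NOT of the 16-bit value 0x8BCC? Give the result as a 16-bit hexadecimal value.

Each hex digit d becomes F−d:
  8→7, B→4, C→3, C→3

0x7433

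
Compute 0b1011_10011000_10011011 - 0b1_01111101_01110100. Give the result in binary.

0b10100001101100100111

Subtract column by column in base 2:
  1-0 → 1
  1-0 → 1
  0-1 → 1 (borrow)
  1-0-1 → 0
  1-1 → 0
  0-1 → 1 (borrow)
  0-1-1 → 0 (borrow)
  1-0-1 → 0
  0-1 → 1 (borrow)
  0-0-1 → 1 (borrow)
  0-1-1 → 0 (borrow)
  1-1-1 → 1 (borrow)
  1-1-1 → 1 (borrow)
  0-1-1 → 0 (borrow)
  0-1-1 → 0 (borrow)
  1-0-1 → 0
  1-1 → 0
  1-0 → 1
  0-0 → 0
  1-0 → 1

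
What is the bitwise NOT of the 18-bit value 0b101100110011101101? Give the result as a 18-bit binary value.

0b010011001100010010

Invert each bit: 101100110011101101 → 010011001100010010.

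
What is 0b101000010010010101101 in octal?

0o5022255

Group the bits in threes: 101 000 010 010 010 101 101 → 5022255.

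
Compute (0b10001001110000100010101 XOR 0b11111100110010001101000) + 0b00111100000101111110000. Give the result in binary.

0b10110001001000101101101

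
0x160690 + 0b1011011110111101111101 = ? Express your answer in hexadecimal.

0b1011011110111101111101 = 0x2DEF7D in hexadecimal.
Add column by column in base 16, right to left:
  0+D = D
  9+7 = 0 carry 1
  6+F+1 = 6 carry 1
  0+E+1 = F
  6+D = 3 carry 1
  1+2+1 = 4

0x43F60D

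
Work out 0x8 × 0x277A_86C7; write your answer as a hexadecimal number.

0x13BD43638

Multiply each base-16 digit by 8, carrying:
  7×8 = 56 → write 8 carry 3
  C×8+3 = 99 → write 3 carry 6
  6×8+6 = 54 → write 6 carry 3
  8×8+3 = 67 → write 3 carry 4
  A×8+4 = 84 → write 4 carry 5
  7×8+5 = 61 → write D carry 3
  7×8+3 = 59 → write B carry 3
  2×8+3 = 19 → write 3 carry 1
  remaining carry: 1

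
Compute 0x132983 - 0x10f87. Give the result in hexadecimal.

Subtract column by column in base 16:
  3-7 → c (borrow)
  8-8-1 → f (borrow)
  9-f-1 → 9 (borrow)
  2-0-1 → 1
  3-1 → 2
  1-0 → 1

0x1219fc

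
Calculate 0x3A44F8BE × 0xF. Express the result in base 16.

0x36A0A9322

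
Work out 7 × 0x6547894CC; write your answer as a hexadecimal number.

Multiply each base-16 digit by 7, carrying:
  C×7 = 84 → write 4 carry 5
  C×7+5 = 89 → write 9 carry 5
  4×7+5 = 33 → write 1 carry 2
  9×7+2 = 65 → write 1 carry 4
  8×7+4 = 60 → write C carry 3
  7×7+3 = 52 → write 4 carry 3
  4×7+3 = 31 → write F carry 1
  5×7+1 = 36 → write 4 carry 2
  6×7+2 = 44 → write C carry 2
  remaining carry: 2

0x2C4F4C1194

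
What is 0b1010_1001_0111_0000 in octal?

0o124560

Group the bits in threes: 001 010 100 101 110 000 → 124560.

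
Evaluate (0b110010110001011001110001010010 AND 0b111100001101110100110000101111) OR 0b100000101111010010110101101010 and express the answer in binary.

0b110010110001011001110001010010 AND 0b111100001101110100110000101111 = 0b110000000001010000110000000010.
Then OR with 0b100000101111010010110101101010.

0b110000101111010010110101101010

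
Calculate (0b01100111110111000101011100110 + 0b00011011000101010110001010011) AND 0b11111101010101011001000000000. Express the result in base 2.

Add column by column in base 2, right to left:
  0+1 = 1
  1+1 = 0 carry 1
  1+0+1 = 0 carry 1
  0+0+1 = 1
  0+1 = 1
  1+0 = 1
  1+1 = 0 carry 1
  1+0+1 = 0 carry 1
  0+0+1 = 1
  1+0 = 1
  0+1 = 1
  1+1 = 0 carry 1
  0+0+1 = 1
  0+1 = 1
  0+0 = 0
  1+1 = 0 carry 1
  1+0+1 = 0 carry 1
  1+1+1 = 1 carry 1
  0+0+1 = 1
  1+0 = 1
  1+0 = 1
  1+1 = 0 carry 1
  1+1+1 = 1 carry 1
  1+0+1 = 0 carry 1
  0+1+1 = 0 carry 1
  0+1+1 = 0 carry 1
  1+0+1 = 0 carry 1
  1+0+1 = 0 carry 1
  final carry 1
Sum = 0b10000010111100011011100111001; now AND with 0b11111101010101011001000000000:
  10000010111100011011100111001
& 11111101010101011001000000000
= 10000000010100011001000000000

0b10000000010100011001000000000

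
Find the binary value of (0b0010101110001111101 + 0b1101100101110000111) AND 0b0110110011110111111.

0b10000000000100

Add column by column in base 2, right to left:
  1+1 = 0 carry 1
  0+1+1 = 0 carry 1
  1+1+1 = 1 carry 1
  1+0+1 = 0 carry 1
  1+0+1 = 0 carry 1
  1+0+1 = 0 carry 1
  1+0+1 = 0 carry 1
  0+1+1 = 0 carry 1
  0+1+1 = 0 carry 1
  0+1+1 = 0 carry 1
  1+0+1 = 0 carry 1
  1+1+1 = 1 carry 1
  1+0+1 = 0 carry 1
  0+0+1 = 1
  1+1 = 0 carry 1
  0+1+1 = 0 carry 1
  1+0+1 = 0 carry 1
  0+1+1 = 0 carry 1
  0+1+1 = 0 carry 1
  final carry 1
Sum = 0b10000010100000000100; now AND with 0b0110110011110111111:
  10000010100000000100
& 00110110011110111111
= 00000010000000000100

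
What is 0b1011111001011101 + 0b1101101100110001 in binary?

0b11001100110001110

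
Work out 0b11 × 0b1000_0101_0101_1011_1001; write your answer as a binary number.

0b110010000000100101011

Multiply each base-2 digit by 3, carrying:
  1×3 = 3 → write 1 carry 1
  0×3+1 = 1 → write 1
  0×3 = 0 → write 0
  1×3 = 3 → write 1 carry 1
  1×3+1 = 4 → write 0 carry 2
  1×3+2 = 5 → write 1 carry 2
  0×3+2 = 2 → write 0 carry 1
  1×3+1 = 4 → write 0 carry 2
  1×3+2 = 5 → write 1 carry 2
  0×3+2 = 2 → write 0 carry 1
  1×3+1 = 4 → write 0 carry 2
  0×3+2 = 2 → write 0 carry 1
  1×3+1 = 4 → write 0 carry 2
  0×3+2 = 2 → write 0 carry 1
  1×3+1 = 4 → write 0 carry 2
  0×3+2 = 2 → write 0 carry 1
  0×3+1 = 1 → write 1
  0×3 = 0 → write 0
  0×3 = 0 → write 0
  1×3 = 3 → write 1 carry 1
  remaining carry: 1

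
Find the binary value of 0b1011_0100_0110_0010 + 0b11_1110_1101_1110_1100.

0b1001010001001001110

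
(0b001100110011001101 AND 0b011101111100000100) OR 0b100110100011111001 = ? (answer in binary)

0b101110110011111101

0b001100110011001101 AND 0b011101111100000100 = 0b001100110000000100.
Then OR with 0b100110100011111001.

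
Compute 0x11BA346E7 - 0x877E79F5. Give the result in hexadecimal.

0x9424CCF2

Subtract column by column in base 16:
  7-5 → 2
  E-F → F (borrow)
  6-9-1 → C (borrow)
  4-7-1 → C (borrow)
  3-E-1 → 4 (borrow)
  A-7-1 → 2
  B-7 → 4
  1-8 → 9 (borrow)
  1-0-1 → 0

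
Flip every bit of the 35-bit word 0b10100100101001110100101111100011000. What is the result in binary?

0b01011011010110001011010000011100111

Invert each bit: 10100100101001110100101111100011000 → 01011011010110001011010000011100111.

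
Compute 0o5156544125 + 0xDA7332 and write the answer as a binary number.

0b101010100101010011101110000111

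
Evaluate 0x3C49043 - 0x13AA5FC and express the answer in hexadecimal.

0x289EA47

Subtract column by column in base 16:
  3-C → 7 (borrow)
  4-F-1 → 4 (borrow)
  0-5-1 → A (borrow)
  9-A-1 → E (borrow)
  4-A-1 → 9 (borrow)
  C-3-1 → 8
  3-1 → 2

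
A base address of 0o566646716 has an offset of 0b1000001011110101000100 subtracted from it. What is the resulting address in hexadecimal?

0x5ba908a

0o566646716 = 0x5db4dce in hexadecimal.
0b1000001011110101000100 = 0x20bd44 in hexadecimal.
Subtract column by column in base 16:
  e-4 → a
  c-4 → 8
  d-d → 0
  4-b → 9 (borrow)
  b-0-1 → a
  d-2 → b
  5-0 → 5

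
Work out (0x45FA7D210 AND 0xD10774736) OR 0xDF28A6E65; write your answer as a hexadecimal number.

0xDF2AF6E75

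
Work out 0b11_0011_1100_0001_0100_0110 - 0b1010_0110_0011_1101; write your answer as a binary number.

Subtract column by column in base 2:
  0-1 → 1 (borrow)
  1-0-1 → 0
  1-1 → 0
  0-1 → 1 (borrow)
  0-1-1 → 0 (borrow)
  0-1-1 → 0 (borrow)
  1-0-1 → 0
  0-0 → 0
  1-0 → 1
  0-1 → 1 (borrow)
  0-1-1 → 0 (borrow)
  0-0-1 → 1 (borrow)
  0-0-1 → 1 (borrow)
  0-1-1 → 0 (borrow)
  1-0-1 → 0
  1-1 → 0
  1-0 → 1
  1-0 → 1
  0-0 → 0
  0-0 → 0
  1-0 → 1
  1-0 → 1

0b1100110001101100001001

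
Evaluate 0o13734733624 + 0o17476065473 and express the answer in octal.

0o33433021317

Add column by column in base 8, right to left:
  4+3 = 7
  2+7 = 1 carry 1
  6+4+1 = 3 carry 1
  3+5+1 = 1 carry 1
  3+6+1 = 2 carry 1
  7+0+1 = 0 carry 1
  4+6+1 = 3 carry 1
  3+7+1 = 3 carry 1
  7+4+1 = 4 carry 1
  3+7+1 = 3 carry 1
  1+1+1 = 3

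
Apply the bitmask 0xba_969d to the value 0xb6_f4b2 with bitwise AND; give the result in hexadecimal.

AND each hex digit independently (no carries):
  b&b=b, 6&a=2, f&9=9, 4&6=4, b&9=9, 2&d=0

0xb29490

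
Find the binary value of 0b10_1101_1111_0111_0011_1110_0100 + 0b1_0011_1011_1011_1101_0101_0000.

0b100000110110011000100110100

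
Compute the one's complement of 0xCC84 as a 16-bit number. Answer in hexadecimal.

Each hex digit d becomes F−d:
  C→3, C→3, 8→7, 4→B

0x337B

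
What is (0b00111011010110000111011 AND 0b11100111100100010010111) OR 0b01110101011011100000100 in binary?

0b00111011010110000111011 AND 0b11100111100100010010111 = 0b00100011000100000010011.
Then OR with 0b01110101011011100000100.

0b1110111011111100010111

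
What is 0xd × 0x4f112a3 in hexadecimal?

Multiply each base-16 digit by 13, carrying:
  3×13 = 39 → write 7 carry 2
  a×13+2 = 132 → write 4 carry 8
  2×13+8 = 34 → write 2 carry 2
  1×13+2 = 15 → write f
  1×13 = 13 → write d
  f×13 = 195 → write 3 carry 12
  4×13+12 = 64 → write 0 carry 4
  remaining carry: 4

0x403df247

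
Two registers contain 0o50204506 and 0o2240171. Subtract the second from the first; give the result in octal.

0o45744315

Subtract column by column in base 8:
  6-1 → 5
  0-7 → 1 (borrow)
  5-1-1 → 3
  4-0 → 4
  0-4 → 4 (borrow)
  2-2-1 → 7 (borrow)
  0-2-1 → 5 (borrow)
  5-0-1 → 4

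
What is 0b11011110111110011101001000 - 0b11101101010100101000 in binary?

0b11011011010001001000100000

Subtract column by column in base 2:
  0-0 → 0
  0-0 → 0
  0-0 → 0
  1-1 → 0
  0-0 → 0
  0-1 → 1 (borrow)
  1-0-1 → 0
  0-0 → 0
  1-1 → 0
  1-0 → 1
  1-1 → 0
  0-0 → 0
  0-1 → 1 (borrow)
  1-0-1 → 0
  1-1 → 0
  1-1 → 0
  1-0 → 1
  1-1 → 0
  0-1 → 1 (borrow)
  1-1-1 → 1 (borrow)
  1-0-1 → 0
  1-0 → 1
  1-0 → 1
  0-0 → 0
  1-0 → 1
  1-0 → 1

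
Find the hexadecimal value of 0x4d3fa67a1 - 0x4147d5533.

Subtract column by column in base 16:
  1-3 → e (borrow)
  a-3-1 → 6
  7-5 → 2
  6-5 → 1
  a-d → d (borrow)
  f-7-1 → 7
  3-4 → f (borrow)
  d-1-1 → b
  4-4 → 0

0xbf7d126e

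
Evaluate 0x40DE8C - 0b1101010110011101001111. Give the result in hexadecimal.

0xB773D

0b1101010110011101001111 = 0x35674F in hexadecimal.
Subtract column by column in base 16:
  C-F → D (borrow)
  8-4-1 → 3
  E-7 → 7
  D-6 → 7
  0-5 → B (borrow)
  4-3-1 → 0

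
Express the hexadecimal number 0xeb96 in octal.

0o165626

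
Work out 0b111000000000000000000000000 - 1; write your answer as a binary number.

The trailing 24 digits are 0, so subtracting 1 borrows through: they become 1 and the next digit up decrements.

0b110111111111111111111111111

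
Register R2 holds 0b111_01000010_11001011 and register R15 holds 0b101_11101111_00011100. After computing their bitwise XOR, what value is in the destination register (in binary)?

XOR bit by bit (1 where the bits differ):
  1110100001011001011
^ 1011110111100011100
= 0101010110111010111

0b0101010110111010111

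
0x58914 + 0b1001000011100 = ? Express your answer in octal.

0o1315460

0x58914 = 0o1304424 in octal.
0b1001000011100 = 0o11034 in octal.
Add column by column in base 8, right to left:
  4+4 = 0 carry 1
  2+3+1 = 6
  4+0 = 4
  4+1 = 5
  0+1 = 1
  3+0 = 3
  1+0 = 1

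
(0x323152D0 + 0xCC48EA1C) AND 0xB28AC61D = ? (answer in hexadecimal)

Add column by column in base 16, right to left:
  0+C = C
  D+1 = E
  2+A = C
  5+E = 3 carry 1
  1+8+1 = A
  3+4 = 7
  2+C = E
  3+C = F
Sum = 0xFE7A3CEC; now AND with 0xB28AC61D:
  F&B=B, E&2=2, 7&8=0, A&A=A, 3&C=0, C&6=4, E&1=0, C&D=C

0xB20A040C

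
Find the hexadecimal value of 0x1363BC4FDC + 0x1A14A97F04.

0x2D7865CEE0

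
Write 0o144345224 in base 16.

Each octal digit is 3 bits: 1=001 4=100 4=100 3=011 4=100 5=101 2=010 2=010 4=100.
Group the bits into nibbles: 0001 1001 0001 1100 1010 1001 0100 → 191CA94.

0x191CA94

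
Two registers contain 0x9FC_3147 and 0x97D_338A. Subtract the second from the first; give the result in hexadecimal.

0x7EFDBD

Subtract column by column in base 16:
  7-A → D (borrow)
  4-8-1 → B (borrow)
  1-3-1 → D (borrow)
  3-3-1 → F (borrow)
  C-D-1 → E (borrow)
  F-7-1 → 7
  9-9 → 0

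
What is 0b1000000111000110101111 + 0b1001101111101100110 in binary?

0b1001010101000100010101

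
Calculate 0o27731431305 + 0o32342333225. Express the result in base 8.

0o62273764532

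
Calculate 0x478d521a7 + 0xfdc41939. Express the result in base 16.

0x576993ae0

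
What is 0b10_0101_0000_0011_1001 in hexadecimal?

Group the bits into nibbles: 0010 0101 0000 0011 1001 → 25039.

0x25039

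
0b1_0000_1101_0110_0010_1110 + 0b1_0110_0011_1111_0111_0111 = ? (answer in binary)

0b1001110001010110100101

Add column by column in base 2, right to left:
  0+1 = 1
  1+1 = 0 carry 1
  1+1+1 = 1 carry 1
  1+0+1 = 0 carry 1
  0+1+1 = 0 carry 1
  1+1+1 = 1 carry 1
  0+1+1 = 0 carry 1
  0+0+1 = 1
  0+1 = 1
  1+1 = 0 carry 1
  1+1+1 = 1 carry 1
  0+1+1 = 0 carry 1
  1+1+1 = 1 carry 1
  0+1+1 = 0 carry 1
  1+0+1 = 0 carry 1
  1+0+1 = 0 carry 1
  0+0+1 = 1
  0+1 = 1
  0+1 = 1
  0+0 = 0
  1+1 = 0 carry 1
  final carry 1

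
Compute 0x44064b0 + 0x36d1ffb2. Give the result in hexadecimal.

Add column by column in base 16, right to left:
  0+2 = 2
  b+b = 6 carry 1
  4+f+1 = 4 carry 1
  6+f+1 = 6 carry 1
  0+1+1 = 2
  4+d = 1 carry 1
  4+6+1 = b
  0+3 = 3

0x3b126462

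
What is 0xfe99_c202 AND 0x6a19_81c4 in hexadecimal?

0x6a198000

AND each hex digit independently (no carries):
  f&6=6, e&a=a, 9&1=1, 9&9=9, c&8=8, 2&1=0, 0&c=0, 2&4=0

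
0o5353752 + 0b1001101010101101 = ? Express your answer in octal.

0o5471227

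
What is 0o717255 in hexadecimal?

0x39EAD

Each octal digit is 3 bits: 7=111 1=001 7=111 2=010 5=101 5=101.
Group the bits into nibbles: 0011 1001 1110 1010 1101 → 39EAD.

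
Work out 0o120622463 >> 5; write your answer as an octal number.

0o2414451

5 bits is not a whole number of base-8 digits; in binary: 1010000110010010100110011 >> 5 = 10100001100100101001.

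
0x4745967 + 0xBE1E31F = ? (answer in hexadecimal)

0x10563C86

Add column by column in base 16, right to left:
  7+F = 6 carry 1
  6+1+1 = 8
  9+3 = C
  5+E = 3 carry 1
  4+1+1 = 6
  7+E = 5 carry 1
  4+B+1 = 0 carry 1
  final carry 1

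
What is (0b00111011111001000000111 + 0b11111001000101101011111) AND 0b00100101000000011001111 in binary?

0b100100000000001000110

Add column by column in base 2, right to left:
  1+1 = 0 carry 1
  1+1+1 = 1 carry 1
  1+1+1 = 1 carry 1
  0+1+1 = 0 carry 1
  0+1+1 = 0 carry 1
  0+0+1 = 1
  0+1 = 1
  0+0 = 0
  0+1 = 1
  1+1 = 0 carry 1
  0+0+1 = 1
  0+1 = 1
  1+0 = 1
  1+0 = 1
  1+0 = 1
  1+1 = 0 carry 1
  1+0+1 = 0 carry 1
  0+0+1 = 1
  1+1 = 0 carry 1
  1+1+1 = 1 carry 1
  1+1+1 = 1 carry 1
  0+1+1 = 0 carry 1
  0+1+1 = 0 carry 1
  final carry 1
Sum = 0b100110100111110101100110; now AND with 0b00100101000000011001111:
  100110100111110101100110
& 000100101000000011001111
= 000100100000000001000110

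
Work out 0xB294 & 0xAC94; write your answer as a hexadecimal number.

AND each hex digit independently (no carries):
  B&A=A, 2&C=0, 9&9=9, 4&4=4

0xA094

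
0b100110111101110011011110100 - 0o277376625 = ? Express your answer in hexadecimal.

0x1E0E95F

0b100110111101110011011110100 = 0x4DEE6F4 in hexadecimal.
0o277376625 = 0x2FDFD95 in hexadecimal.
Subtract column by column in base 16:
  4-5 → F (borrow)
  F-9-1 → 5
  6-D → 9 (borrow)
  E-F-1 → E (borrow)
  E-D-1 → 0
  D-F → E (borrow)
  4-2-1 → 1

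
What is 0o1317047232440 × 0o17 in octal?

0o25042115416340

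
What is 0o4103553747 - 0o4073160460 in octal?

Subtract column by column in base 8:
  7-0 → 7
  4-6 → 6 (borrow)
  7-4-1 → 2
  3-0 → 3
  5-6 → 7 (borrow)
  5-1-1 → 3
  3-3 → 0
  0-7 → 1 (borrow)
  1-0-1 → 0
  4-4 → 0

0o10373267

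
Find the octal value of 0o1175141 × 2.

0o2372302

Multiply each base-8 digit by 2, carrying:
  1×2 = 2 → write 2
  4×2 = 8 → write 0 carry 1
  1×2+1 = 3 → write 3
  5×2 = 10 → write 2 carry 1
  7×2+1 = 15 → write 7 carry 1
  1×2+1 = 3 → write 3
  1×2 = 2 → write 2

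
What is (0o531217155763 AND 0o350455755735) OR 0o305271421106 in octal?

0o315275575727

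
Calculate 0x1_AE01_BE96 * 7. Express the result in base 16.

0xBC20C361A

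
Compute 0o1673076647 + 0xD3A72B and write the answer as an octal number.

0xD3A72B = 0o64723453 in octal.
Add column by column in base 8, right to left:
  7+3 = 2 carry 1
  4+5+1 = 2 carry 1
  6+4+1 = 3 carry 1
  6+3+1 = 2 carry 1
  7+2+1 = 2 carry 1
  0+7+1 = 0 carry 1
  3+4+1 = 0 carry 1
  7+6+1 = 6 carry 1
  6+0+1 = 7
  1+0 = 1

0o1760022322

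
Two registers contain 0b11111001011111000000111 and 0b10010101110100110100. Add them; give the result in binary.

Add column by column in base 2, right to left:
  1+0 = 1
  1+0 = 1
  1+1 = 0 carry 1
  0+0+1 = 1
  0+1 = 1
  0+1 = 1
  0+0 = 0
  0+0 = 0
  0+1 = 1
  1+0 = 1
  1+1 = 0 carry 1
  1+1+1 = 1 carry 1
  1+1+1 = 1 carry 1
  1+0+1 = 0 carry 1
  0+1+1 = 0 carry 1
  1+0+1 = 0 carry 1
  0+1+1 = 0 carry 1
  0+0+1 = 1
  1+0 = 1
  1+1 = 0 carry 1
  1+0+1 = 0 carry 1
  1+0+1 = 0 carry 1
  1+0+1 = 0 carry 1
  final carry 1

0b100001100001101100111011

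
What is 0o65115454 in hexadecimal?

Each octal digit is 3 bits: 6=110 5=101 1=001 1=001 5=101 4=100 5=101 4=100.
Group the bits into nibbles: 1101 0100 1001 1011 0010 1100 → D49B2C.

0xD49B2C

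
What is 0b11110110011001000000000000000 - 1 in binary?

The trailing 15 digits are 0, so subtracting 1 borrows through: they become 1 and the next digit up decrements.

0b11110110011000111111111111111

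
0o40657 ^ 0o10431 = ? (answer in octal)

XOR each oct digit independently (no carries):
  4^1=5, 0^0=0, 6^4=2, 5^3=6, 7^1=6

0o50266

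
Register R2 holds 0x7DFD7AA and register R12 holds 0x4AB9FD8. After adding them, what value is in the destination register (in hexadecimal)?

Add column by column in base 16, right to left:
  A+8 = 2 carry 1
  A+D+1 = 8 carry 1
  7+F+1 = 7 carry 1
  D+9+1 = 7 carry 1
  F+B+1 = B carry 1
  D+A+1 = 8 carry 1
  7+4+1 = C

0xC8B7782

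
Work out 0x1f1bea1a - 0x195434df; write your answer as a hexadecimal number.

Subtract column by column in base 16:
  a-f → b (borrow)
  1-d-1 → 3 (borrow)
  a-4-1 → 5
  e-3 → b
  b-4 → 7
  1-5 → c (borrow)
  f-9-1 → 5
  1-1 → 0

0x5c7b53b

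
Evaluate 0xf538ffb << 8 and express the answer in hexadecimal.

Shifting left by 8 bits = 2 hex digits: append 2 zeros.

0xf538ffb00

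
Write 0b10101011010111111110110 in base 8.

0o25327766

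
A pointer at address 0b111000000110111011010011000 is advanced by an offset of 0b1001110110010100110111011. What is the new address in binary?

0b1000001111101010000001010011

Add column by column in base 2, right to left:
  0+1 = 1
  0+1 = 1
  0+0 = 0
  1+1 = 0 carry 1
  1+1+1 = 1 carry 1
  0+1+1 = 0 carry 1
  0+0+1 = 1
  1+1 = 0 carry 1
  0+1+1 = 0 carry 1
  1+0+1 = 0 carry 1
  1+0+1 = 0 carry 1
  0+1+1 = 0 carry 1
  1+0+1 = 0 carry 1
  1+1+1 = 1 carry 1
  1+0+1 = 0 carry 1
  0+0+1 = 1
  1+1 = 0 carry 1
  1+1+1 = 1 carry 1
  0+0+1 = 1
  0+1 = 1
  0+1 = 1
  0+1 = 1
  0+0 = 0
  0+0 = 0
  1+1 = 0 carry 1
  1+0+1 = 0 carry 1
  1+0+1 = 0 carry 1
  final carry 1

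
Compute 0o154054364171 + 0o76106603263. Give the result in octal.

Add column by column in base 8, right to left:
  1+3 = 4
  7+6 = 5 carry 1
  1+2+1 = 4
  4+3 = 7
  6+0 = 6
  3+6 = 1 carry 1
  4+6+1 = 3 carry 1
  5+0+1 = 6
  0+1 = 1
  4+6 = 2 carry 1
  5+7+1 = 5 carry 1
  1+0+1 = 2

0o252163167454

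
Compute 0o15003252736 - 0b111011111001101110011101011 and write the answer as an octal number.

0o14044074363

0b111011111001101110011101011 = 0o737156353 in octal.
Subtract column by column in base 8:
  6-3 → 3
  3-5 → 6 (borrow)
  7-3-1 → 3
  2-6 → 4 (borrow)
  5-5-1 → 7 (borrow)
  2-1-1 → 0
  3-7 → 4 (borrow)
  0-3-1 → 4 (borrow)
  0-7-1 → 0 (borrow)
  5-0-1 → 4
  1-0 → 1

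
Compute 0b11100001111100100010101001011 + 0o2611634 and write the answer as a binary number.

0b11100010010010101100011100111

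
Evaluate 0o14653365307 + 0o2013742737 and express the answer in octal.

0o16667330246

Add column by column in base 8, right to left:
  7+7 = 6 carry 1
  0+3+1 = 4
  3+7 = 2 carry 1
  5+2+1 = 0 carry 1
  6+4+1 = 3 carry 1
  3+7+1 = 3 carry 1
  3+3+1 = 7
  5+1 = 6
  6+0 = 6
  4+2 = 6
  1+0 = 1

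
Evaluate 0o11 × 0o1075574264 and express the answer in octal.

Multiply each base-8 digit by 9, carrying:
  4×9 = 36 → write 4 carry 4
  6×9+4 = 58 → write 2 carry 7
  2×9+7 = 25 → write 1 carry 3
  4×9+3 = 39 → write 7 carry 4
  7×9+4 = 67 → write 3 carry 8
  5×9+8 = 53 → write 5 carry 6
  5×9+6 = 51 → write 3 carry 6
  7×9+6 = 69 → write 5 carry 8
  0×9+8 = 8 → write 0 carry 1
  1×9+1 = 10 → write 2 carry 1
  remaining carry: 1

0o12053537124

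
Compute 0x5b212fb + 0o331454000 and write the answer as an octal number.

0x5b212fb = 0o554411373 in octal.
Add column by column in base 8, right to left:
  3+0 = 3
  7+0 = 7
  3+0 = 3
  1+4 = 5
  1+5 = 6
  4+4 = 0 carry 1
  4+1+1 = 6
  5+3 = 0 carry 1
  5+3+1 = 1 carry 1
  final carry 1

0o1106065373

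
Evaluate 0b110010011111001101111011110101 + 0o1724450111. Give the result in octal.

0b110010011111001101111011110101 = 0o6237157365 in octal.
Add column by column in base 8, right to left:
  5+1 = 6
  6+1 = 7
  3+1 = 4
  7+0 = 7
  5+5 = 2 carry 1
  1+4+1 = 6
  7+4 = 3 carry 1
  3+2+1 = 6
  2+7 = 1 carry 1
  6+1+1 = 0 carry 1
  final carry 1

0o10163627476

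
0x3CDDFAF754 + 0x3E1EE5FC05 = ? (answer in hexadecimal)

Add column by column in base 16, right to left:
  4+5 = 9
  5+0 = 5
  7+C = 3 carry 1
  F+F+1 = F carry 1
  A+5+1 = 0 carry 1
  F+E+1 = E carry 1
  D+E+1 = C carry 1
  D+1+1 = F
  C+E = A carry 1
  3+3+1 = 7

0x7AFCE0F359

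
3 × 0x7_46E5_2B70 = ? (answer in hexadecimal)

0x15D4AF8250

Multiply each base-16 digit by 3, carrying:
  0×3 = 0 → write 0
  7×3 = 21 → write 5 carry 1
  B×3+1 = 34 → write 2 carry 2
  2×3+2 = 8 → write 8
  5×3 = 15 → write F
  E×3 = 42 → write A carry 2
  6×3+2 = 20 → write 4 carry 1
  4×3+1 = 13 → write D
  7×3 = 21 → write 5 carry 1
  remaining carry: 1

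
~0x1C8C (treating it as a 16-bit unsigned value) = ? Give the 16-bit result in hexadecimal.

Each hex digit d becomes F−d:
  1→E, C→3, 8→7, C→3

0xE373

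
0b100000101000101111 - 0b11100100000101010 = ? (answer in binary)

0b100001000000101

Subtract column by column in base 2:
  1-0 → 1
  1-1 → 0
  1-0 → 1
  1-1 → 0
  0-0 → 0
  1-1 → 0
  0-0 → 0
  0-0 → 0
  0-0 → 0
  1-0 → 1
  0-0 → 0
  1-1 → 0
  0-0 → 0
  0-0 → 0
  0-1 → 1 (borrow)
  0-1-1 → 0 (borrow)
  0-1-1 → 0 (borrow)
  1-0-1 → 0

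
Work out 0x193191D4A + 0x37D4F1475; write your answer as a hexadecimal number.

0x5106831BF

Add column by column in base 16, right to left:
  A+5 = F
  4+7 = B
  D+4 = 1 carry 1
  1+1+1 = 3
  9+F = 8 carry 1
  1+4+1 = 6
  3+D = 0 carry 1
  9+7+1 = 1 carry 1
  1+3+1 = 5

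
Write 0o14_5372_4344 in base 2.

0b1100101011111010100011100100

Each octal digit is 3 bits: 1=001 4=100 5=101 3=011 7=111 2=010 4=100 3=011 4=100 4=100.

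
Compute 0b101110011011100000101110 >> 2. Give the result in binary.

0b1011100110111000001011

Right shift by 2: drop the 2 least-significant bits.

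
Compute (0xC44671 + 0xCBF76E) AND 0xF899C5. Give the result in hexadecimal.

Add column by column in base 16, right to left:
  1+E = F
  7+6 = D
  6+7 = D
  4+F = 3 carry 1
  4+B+1 = 0 carry 1
  C+C+1 = 9 carry 1
  final carry 1
Sum = 0x1903DDF; now AND with 0xF899C5:
  1&0=0, 9&F=9, 0&8=0, 3&9=1, D&9=9, D&C=C, F&5=5

0x9019C5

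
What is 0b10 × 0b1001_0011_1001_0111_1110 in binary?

0b100100111001011111100

Multiply each base-2 digit by 2, carrying:
  0×2 = 0 → write 0
  1×2 = 2 → write 0 carry 1
  1×2+1 = 3 → write 1 carry 1
  1×2+1 = 3 → write 1 carry 1
  1×2+1 = 3 → write 1 carry 1
  1×2+1 = 3 → write 1 carry 1
  1×2+1 = 3 → write 1 carry 1
  0×2+1 = 1 → write 1
  1×2 = 2 → write 0 carry 1
  0×2+1 = 1 → write 1
  0×2 = 0 → write 0
  1×2 = 2 → write 0 carry 1
  1×2+1 = 3 → write 1 carry 1
  1×2+1 = 3 → write 1 carry 1
  0×2+1 = 1 → write 1
  0×2 = 0 → write 0
  1×2 = 2 → write 0 carry 1
  0×2+1 = 1 → write 1
  0×2 = 0 → write 0
  1×2 = 2 → write 0 carry 1
  remaining carry: 1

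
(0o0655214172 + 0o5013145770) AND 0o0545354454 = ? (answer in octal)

Add column by column in base 8, right to left:
  2+0 = 2
  7+7 = 6 carry 1
  1+7+1 = 1 carry 1
  4+5+1 = 2 carry 1
  1+4+1 = 6
  2+1 = 3
  5+3 = 0 carry 1
  5+1+1 = 7
  6+0 = 6
  0+5 = 5
Sum = 0o5670362162; now AND with 0o0545354454:
  5&0=0, 6&5=4, 7&4=4, 0&5=0, 3&3=3, 6&5=4, 2&4=0, 1&4=0, 6&5=4, 2&4=0

0o440340040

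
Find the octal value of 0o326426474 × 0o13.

0o4467770624

Multiply each base-8 digit by 11, carrying:
  4×11 = 44 → write 4 carry 5
  7×11+5 = 82 → write 2 carry 10
  4×11+10 = 54 → write 6 carry 6
  6×11+6 = 72 → write 0 carry 9
  2×11+9 = 31 → write 7 carry 3
  4×11+3 = 47 → write 7 carry 5
  6×11+5 = 71 → write 7 carry 8
  2×11+8 = 30 → write 6 carry 3
  3×11+3 = 36 → write 4 carry 4
  remaining carry: 4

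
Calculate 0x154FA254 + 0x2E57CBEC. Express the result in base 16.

Add column by column in base 16, right to left:
  4+C = 0 carry 1
  5+E+1 = 4 carry 1
  2+B+1 = E
  A+C = 6 carry 1
  F+7+1 = 7 carry 1
  4+5+1 = A
  5+E = 3 carry 1
  1+2+1 = 4

0x43A76E40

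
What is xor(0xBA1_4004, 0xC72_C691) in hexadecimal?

0x7D38695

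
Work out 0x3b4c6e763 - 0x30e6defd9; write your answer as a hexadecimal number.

Subtract column by column in base 16:
  3-9 → a (borrow)
  6-d-1 → 8 (borrow)
  7-f-1 → 7 (borrow)
  e-e-1 → f (borrow)
  6-d-1 → 8 (borrow)
  c-6-1 → 5
  4-e → 6 (borrow)
  b-0-1 → a
  3-3 → 0

0xa658f78a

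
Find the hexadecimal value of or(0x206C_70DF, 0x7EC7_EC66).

0x7EEFFCFF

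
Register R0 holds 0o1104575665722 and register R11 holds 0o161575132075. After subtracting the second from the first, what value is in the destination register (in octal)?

0o723000533625

Subtract column by column in base 8:
  2-5 → 5 (borrow)
  2-7-1 → 2 (borrow)
  7-0-1 → 6
  5-2 → 3
  6-3 → 3
  6-1 → 5
  5-5 → 0
  7-7 → 0
  5-5 → 0
  4-1 → 3
  0-6 → 2 (borrow)
  1-1-1 → 7 (borrow)
  1-0-1 → 0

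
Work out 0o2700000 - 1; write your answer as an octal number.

0o2677777

The trailing 5 digits are 0, so subtracting 1 borrows through: they become 7 and the next digit up decrements.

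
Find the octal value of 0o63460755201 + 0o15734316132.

Add column by column in base 8, right to left:
  1+2 = 3
  0+3 = 3
  2+1 = 3
  5+6 = 3 carry 1
  5+1+1 = 7
  7+3 = 2 carry 1
  0+4+1 = 5
  6+3 = 1 carry 1
  4+7+1 = 4 carry 1
  3+5+1 = 1 carry 1
  6+1+1 = 0 carry 1
  final carry 1

0o101415273333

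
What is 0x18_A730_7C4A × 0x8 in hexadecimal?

Multiply each base-16 digit by 8, carrying:
  A×8 = 80 → write 0 carry 5
  4×8+5 = 37 → write 5 carry 2
  C×8+2 = 98 → write 2 carry 6
  7×8+6 = 62 → write E carry 3
  0×8+3 = 3 → write 3
  3×8 = 24 → write 8 carry 1
  7×8+1 = 57 → write 9 carry 3
  A×8+3 = 83 → write 3 carry 5
  8×8+5 = 69 → write 5 carry 4
  1×8+4 = 12 → write C

0xC53983E250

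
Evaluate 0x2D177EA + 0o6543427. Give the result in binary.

0x2D177EA = 0b10110100010111011111101010 in binary.
0o6543427 = 0b110101100011100010111 in binary.
Add column by column in base 2, right to left:
  0+1 = 1
  1+1 = 0 carry 1
  0+1+1 = 0 carry 1
  1+0+1 = 0 carry 1
  0+1+1 = 0 carry 1
  1+0+1 = 0 carry 1
  1+0+1 = 0 carry 1
  1+0+1 = 0 carry 1
  1+1+1 = 1 carry 1
  1+1+1 = 1 carry 1
  1+1+1 = 1 carry 1
  0+0+1 = 1
  1+0 = 1
  1+0 = 1
  1+1 = 0 carry 1
  0+1+1 = 0 carry 1
  1+0+1 = 0 carry 1
  0+1+1 = 0 carry 1
  0+0+1 = 1
  0+1 = 1
  1+1 = 0 carry 1
  0+0+1 = 1
  1+0 = 1
  1+0 = 1
  0+0 = 0
  1+0 = 1

0b10111011000011111100000001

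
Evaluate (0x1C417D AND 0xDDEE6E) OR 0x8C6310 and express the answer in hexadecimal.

0x9C637C

0x1C417D AND 0xDDEE6E = 0x1C406C.
Then OR with 0x8C6310.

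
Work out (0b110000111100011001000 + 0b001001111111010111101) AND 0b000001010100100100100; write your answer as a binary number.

Add column by column in base 2, right to left:
  0+1 = 1
  0+0 = 0
  0+1 = 1
  1+1 = 0 carry 1
  0+1+1 = 0 carry 1
  0+1+1 = 0 carry 1
  1+0+1 = 0 carry 1
  1+1+1 = 1 carry 1
  0+0+1 = 1
  0+1 = 1
  0+1 = 1
  1+1 = 0 carry 1
  1+1+1 = 1 carry 1
  1+1+1 = 1 carry 1
  1+1+1 = 1 carry 1
  0+1+1 = 0 carry 1
  0+0+1 = 1
  0+0 = 0
  0+1 = 1
  1+0 = 1
  1+0 = 1
Sum = 0b111010111011110000101; now AND with 0b000001010100100100100:
  111010111011110000101
& 000001010100100100100
= 000000010000100000100

0b10000100000100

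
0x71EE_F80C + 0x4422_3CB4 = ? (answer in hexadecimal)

0xB61134C0

Add column by column in base 16, right to left:
  C+4 = 0 carry 1
  0+B+1 = C
  8+C = 4 carry 1
  F+3+1 = 3 carry 1
  E+2+1 = 1 carry 1
  E+2+1 = 1 carry 1
  1+4+1 = 6
  7+4 = B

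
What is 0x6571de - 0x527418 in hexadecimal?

0x12fdc6

Subtract column by column in base 16:
  e-8 → 6
  d-1 → c
  1-4 → d (borrow)
  7-7-1 → f (borrow)
  5-2-1 → 2
  6-5 → 1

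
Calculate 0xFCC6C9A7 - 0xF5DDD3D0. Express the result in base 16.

0x6E8F5D7

Subtract column by column in base 16:
  7-0 → 7
  A-D → D (borrow)
  9-3-1 → 5
  C-D → F (borrow)
  6-D-1 → 8 (borrow)
  C-D-1 → E (borrow)
  C-5-1 → 6
  F-F → 0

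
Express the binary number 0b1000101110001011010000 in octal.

0o10561320

Group the bits in threes: 001 000 101 110 001 011 010 000 → 10561320.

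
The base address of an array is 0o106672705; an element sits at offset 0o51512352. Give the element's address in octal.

0o160405257

Add column by column in base 8, right to left:
  5+2 = 7
  0+5 = 5
  7+3 = 2 carry 1
  2+2+1 = 5
  7+1 = 0 carry 1
  6+5+1 = 4 carry 1
  6+1+1 = 0 carry 1
  0+5+1 = 6
  1+0 = 1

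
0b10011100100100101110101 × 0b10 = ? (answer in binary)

Multiply each base-2 digit by 2, carrying:
  1×2 = 2 → write 0 carry 1
  0×2+1 = 1 → write 1
  1×2 = 2 → write 0 carry 1
  0×2+1 = 1 → write 1
  1×2 = 2 → write 0 carry 1
  1×2+1 = 3 → write 1 carry 1
  1×2+1 = 3 → write 1 carry 1
  0×2+1 = 1 → write 1
  1×2 = 2 → write 0 carry 1
  0×2+1 = 1 → write 1
  0×2 = 0 → write 0
  1×2 = 2 → write 0 carry 1
  0×2+1 = 1 → write 1
  0×2 = 0 → write 0
  1×2 = 2 → write 0 carry 1
  0×2+1 = 1 → write 1
  0×2 = 0 → write 0
  1×2 = 2 → write 0 carry 1
  1×2+1 = 3 → write 1 carry 1
  1×2+1 = 3 → write 1 carry 1
  0×2+1 = 1 → write 1
  0×2 = 0 → write 0
  1×2 = 2 → write 0 carry 1
  remaining carry: 1

0b100111001001001011101010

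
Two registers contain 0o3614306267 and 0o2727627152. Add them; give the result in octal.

0o6544135441

Add column by column in base 8, right to left:
  7+2 = 1 carry 1
  6+5+1 = 4 carry 1
  2+1+1 = 4
  6+7 = 5 carry 1
  0+2+1 = 3
  3+6 = 1 carry 1
  4+7+1 = 4 carry 1
  1+2+1 = 4
  6+7 = 5 carry 1
  3+2+1 = 6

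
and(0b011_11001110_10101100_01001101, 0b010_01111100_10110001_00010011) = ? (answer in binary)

0b010010011001010000000000001

AND bit by bit (1 only where both bits are 1):
  011110011101010110001001101
& 010011111001011000100010011
= 010010011001010000000000001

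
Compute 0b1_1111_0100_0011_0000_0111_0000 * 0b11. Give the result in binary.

Multiply each base-2 digit by 3, carrying:
  0×3 = 0 → write 0
  0×3 = 0 → write 0
  0×3 = 0 → write 0
  0×3 = 0 → write 0
  1×3 = 3 → write 1 carry 1
  1×3+1 = 4 → write 0 carry 2
  1×3+2 = 5 → write 1 carry 2
  0×3+2 = 2 → write 0 carry 1
  0×3+1 = 1 → write 1
  0×3 = 0 → write 0
  0×3 = 0 → write 0
  0×3 = 0 → write 0
  1×3 = 3 → write 1 carry 1
  1×3+1 = 4 → write 0 carry 2
  0×3+2 = 2 → write 0 carry 1
  0×3+1 = 1 → write 1
  0×3 = 0 → write 0
  0×3 = 0 → write 0
  1×3 = 3 → write 1 carry 1
  0×3+1 = 1 → write 1
  1×3 = 3 → write 1 carry 1
  1×3+1 = 4 → write 0 carry 2
  1×3+2 = 5 → write 1 carry 2
  1×3+2 = 5 → write 1 carry 2
  1×3+2 = 5 → write 1 carry 2
  remaining carry: 10

0b101110111001001000101010000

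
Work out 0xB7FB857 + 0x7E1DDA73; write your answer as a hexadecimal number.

0x899D92CA

Add column by column in base 16, right to left:
  7+3 = A
  5+7 = C
  8+A = 2 carry 1
  B+D+1 = 9 carry 1
  F+D+1 = D carry 1
  7+1+1 = 9
  B+E = 9 carry 1
  0+7+1 = 8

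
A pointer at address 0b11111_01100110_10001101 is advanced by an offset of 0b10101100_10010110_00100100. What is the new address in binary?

0b110010111111110010110001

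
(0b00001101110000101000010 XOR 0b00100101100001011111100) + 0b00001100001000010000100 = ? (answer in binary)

0b110100011010001000010

First 0b00001101110000101000010 XOR 0b00100101100001011111100 = 0b00101000010001110111110.
Add column by column in base 2, right to left:
  0+0 = 0
  1+0 = 1
  1+1 = 0 carry 1
  1+0+1 = 0 carry 1
  1+0+1 = 0 carry 1
  1+0+1 = 0 carry 1
  0+0+1 = 1
  1+1 = 0 carry 1
  1+0+1 = 0 carry 1
  1+0+1 = 0 carry 1
  0+0+1 = 1
  0+0 = 0
  0+1 = 1
  1+0 = 1
  0+0 = 0
  0+0 = 0
  0+0 = 0
  0+1 = 1
  1+1 = 0 carry 1
  0+0+1 = 1
  1+0 = 1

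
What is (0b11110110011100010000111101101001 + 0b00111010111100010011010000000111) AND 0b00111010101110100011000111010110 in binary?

Add column by column in base 2, right to left:
  1+1 = 0 carry 1
  0+1+1 = 0 carry 1
  0+1+1 = 0 carry 1
  1+0+1 = 0 carry 1
  0+0+1 = 1
  1+0 = 1
  1+0 = 1
  0+0 = 0
  1+0 = 1
  1+0 = 1
  1+1 = 0 carry 1
  1+0+1 = 0 carry 1
  0+1+1 = 0 carry 1
  0+1+1 = 0 carry 1
  0+0+1 = 1
  0+0 = 0
  1+1 = 0 carry 1
  0+0+1 = 1
  0+0 = 0
  0+0 = 0
  1+1 = 0 carry 1
  1+1+1 = 1 carry 1
  1+1+1 = 1 carry 1
  0+1+1 = 0 carry 1
  0+0+1 = 1
  1+1 = 0 carry 1
  1+0+1 = 0 carry 1
  0+1+1 = 0 carry 1
  1+1+1 = 1 carry 1
  1+1+1 = 1 carry 1
  1+0+1 = 0 carry 1
  1+0+1 = 0 carry 1
  final carry 1
Sum = 0b100110001011000100100001101110000; now AND with 0b00111010101110100011000111010110:
  100110001011000100100001101110000
& 000111010101110100011000111010110
= 000110000001000100000000101010000

0b110000001000100000000101010000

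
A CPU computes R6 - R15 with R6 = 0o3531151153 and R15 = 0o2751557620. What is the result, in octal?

Subtract column by column in base 8:
  3-0 → 3
  5-2 → 3
  1-6 → 3 (borrow)
  1-7-1 → 1 (borrow)
  5-5-1 → 7 (borrow)
  1-5-1 → 3 (borrow)
  1-1-1 → 7 (borrow)
  3-5-1 → 5 (borrow)
  5-7-1 → 5 (borrow)
  3-2-1 → 0

0o557371333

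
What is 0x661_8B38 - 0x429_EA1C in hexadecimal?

0x237A11C

Subtract column by column in base 16:
  8-C → C (borrow)
  3-1-1 → 1
  B-A → 1
  8-E → A (borrow)
  1-9-1 → 7 (borrow)
  6-2-1 → 3
  6-4 → 2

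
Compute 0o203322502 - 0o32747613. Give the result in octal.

Subtract column by column in base 8:
  2-3 → 7 (borrow)
  0-1-1 → 6 (borrow)
  5-6-1 → 6 (borrow)
  2-7-1 → 2 (borrow)
  2-4-1 → 5 (borrow)
  3-7-1 → 3 (borrow)
  3-2-1 → 0
  0-3 → 5 (borrow)
  2-0-1 → 1

0o150352667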